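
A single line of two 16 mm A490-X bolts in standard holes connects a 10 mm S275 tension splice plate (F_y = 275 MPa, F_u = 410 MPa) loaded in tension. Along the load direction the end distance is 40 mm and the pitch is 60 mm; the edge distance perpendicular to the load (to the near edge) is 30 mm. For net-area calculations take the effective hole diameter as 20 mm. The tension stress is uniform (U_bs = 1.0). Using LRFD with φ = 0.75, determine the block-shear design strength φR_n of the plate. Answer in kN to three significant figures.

Shear plane L_v = 40 + 1·60 = 100 mm; A_gv = 100 × 10 = 1000 mm².
A_nv = (100 − 1.5·20) × 10 = 700 mm².
A_nt = (30 − 0.5·20) × 10 = 200 mm².
0.6 F_u A_nv = 172.2 kN; 0.6 F_y A_gv = 165 kN → shear yielding governs the shear term.
R_n = 165 + 1.0 × 410 × 200 / 1000 = 247 kN.
Design strength φR_n = 0.75 × 247 = 185 kN.

185 kN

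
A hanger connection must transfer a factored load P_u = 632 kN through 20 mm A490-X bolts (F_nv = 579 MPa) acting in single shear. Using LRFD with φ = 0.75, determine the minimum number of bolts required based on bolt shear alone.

A_b = π·20²/4 = 314.2 mm².
Per-bolt design strength φR_n = 0.75 × 579 × 314.2 × 1 / 1000 = 136.4 kN.
n ≥ 632 / 136.4 = 4.633 → use 5 bolts.

5 bolts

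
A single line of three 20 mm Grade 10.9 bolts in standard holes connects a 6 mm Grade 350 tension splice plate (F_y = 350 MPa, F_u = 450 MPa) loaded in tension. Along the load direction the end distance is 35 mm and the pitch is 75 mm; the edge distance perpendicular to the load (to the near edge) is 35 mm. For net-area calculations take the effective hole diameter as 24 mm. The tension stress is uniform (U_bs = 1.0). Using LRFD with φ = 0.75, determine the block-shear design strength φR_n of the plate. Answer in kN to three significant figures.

198 kN

Shear plane L_v = 35 + 2·75 = 185 mm; A_gv = 185 × 6 = 1110 mm².
A_nv = (185 − 2.5·24) × 6 = 750 mm².
A_nt = (35 − 0.5·24) × 6 = 138 mm².
0.6 F_u A_nv = 202.5 kN; 0.6 F_y A_gv = 233.1 kN → shear rupture governs the shear term.
R_n = 202.5 + 1.0 × 450 × 138 / 1000 = 264.6 kN.
Design strength φR_n = 0.75 × 264.6 = 198 kN.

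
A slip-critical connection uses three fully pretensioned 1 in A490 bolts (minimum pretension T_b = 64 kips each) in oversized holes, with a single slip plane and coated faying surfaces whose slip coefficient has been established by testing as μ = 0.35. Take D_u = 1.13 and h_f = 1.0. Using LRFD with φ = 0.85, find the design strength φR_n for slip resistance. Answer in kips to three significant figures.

64.5 kips

R_n = μ · D_u · h_f · T_b · n_s · n_b = 0.35 × 1.13 × 1.0 × 64 × 1 × 3 = 75.94 kips.
Design strength φR_n = 0.85 × 75.94 = 64.5 kips.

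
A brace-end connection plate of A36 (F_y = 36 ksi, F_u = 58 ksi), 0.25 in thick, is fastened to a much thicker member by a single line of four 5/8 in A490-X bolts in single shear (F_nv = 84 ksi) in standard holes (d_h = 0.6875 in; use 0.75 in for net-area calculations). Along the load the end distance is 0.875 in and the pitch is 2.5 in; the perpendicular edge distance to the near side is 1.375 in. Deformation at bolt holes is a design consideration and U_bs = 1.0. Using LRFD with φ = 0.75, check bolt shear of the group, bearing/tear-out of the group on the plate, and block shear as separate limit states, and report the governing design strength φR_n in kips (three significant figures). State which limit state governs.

44.8 kips (block shear governs)

Bolt shear: A_b = π·0.625²/4 = 0.3068 in²; R_n = 84 × 0.3068 × 4 × 1 = 103.1 kips → 0.75 × 103.1 = 77.3 kips.
Bearing: edge l_c = 0.5312, r_n = 9.244 kips; interior l_c = 1.812, r_n = 21.75 kips; R_n = 9.244 + 3·21.75 = 74.49 kips → 55.9 kips.
Block shear: A_gv = 2.094, A_nv = 1.438, A_nt = 0.25 in²; R_n = min(0.6F_uA_nv, 0.6F_yA_gv) + U_bs·F_u·A_nt = 59.72 kips → 44.8 kips.
Block shear governs: 44.8 kips.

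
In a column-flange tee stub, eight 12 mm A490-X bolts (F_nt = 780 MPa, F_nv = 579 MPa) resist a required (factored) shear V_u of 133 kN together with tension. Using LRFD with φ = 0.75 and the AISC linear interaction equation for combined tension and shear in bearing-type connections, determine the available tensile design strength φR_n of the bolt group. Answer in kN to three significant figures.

509 kN

A_b = π·12²/4 = 113.1 mm²; f_rv = 133 × 1000 / (8 × 113.1) = 147 MPa.
F'_nt = 1.3 F_nt − (F_nt / φF_nv) f_rv = 1.3·780 − (780/(0.75·579))·147 = 750 MPa, capped at F_nt → F'_nt = 750 MPa.
R_n = F'_nt · A_b · n = 750 × 113.1 × 8 / 1000 = 678.6 kN.
Design strength φR_n = 0.75 × 678.6 = 509 kN.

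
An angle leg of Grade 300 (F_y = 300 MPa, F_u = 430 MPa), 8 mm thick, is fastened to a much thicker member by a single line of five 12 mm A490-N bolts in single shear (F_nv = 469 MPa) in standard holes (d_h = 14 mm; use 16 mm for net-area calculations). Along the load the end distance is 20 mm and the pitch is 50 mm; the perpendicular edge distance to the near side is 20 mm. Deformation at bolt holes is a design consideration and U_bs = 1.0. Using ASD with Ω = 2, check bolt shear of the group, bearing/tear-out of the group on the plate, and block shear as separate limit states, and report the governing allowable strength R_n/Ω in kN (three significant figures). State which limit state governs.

133 kN (bolt shear governs)

Bolt shear: A_b = π·12²/4 = 113.1 mm²; R_n = 469 × 113.1 × 5 × 1 / 1000 = 265.2 kN → 265.2 / 2 = 133 kN.
Bearing: edge l_c = 13, r_n = 53.66 kN; interior l_c = 36, r_n = 99.07 kN; R_n = 53.66 + 4·99.07 = 450 kN → 225 kN.
Block shear: A_gv = 1760, A_nv = 1184, A_nt = 96 mm²; R_n = min(0.6F_uA_nv, 0.6F_yA_gv) + U_bs·F_u·A_nt = 346.8 kN → 173 kN.
Bolt shear governs: 133 kN.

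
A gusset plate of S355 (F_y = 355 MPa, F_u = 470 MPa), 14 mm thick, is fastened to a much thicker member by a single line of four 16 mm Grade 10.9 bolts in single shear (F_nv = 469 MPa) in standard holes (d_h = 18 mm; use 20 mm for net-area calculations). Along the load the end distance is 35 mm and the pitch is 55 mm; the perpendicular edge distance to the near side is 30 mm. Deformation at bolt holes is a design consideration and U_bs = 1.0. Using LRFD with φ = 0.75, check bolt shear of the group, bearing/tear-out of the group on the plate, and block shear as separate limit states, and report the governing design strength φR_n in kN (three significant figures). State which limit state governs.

Bolt shear: A_b = π·16²/4 = 201.1 mm²; R_n = 469 × 201.1 × 4 × 1 / 1000 = 377.2 kN → 0.75 × 377.2 = 283 kN.
Bearing: edge l_c = 26, r_n = 205.3 kN; interior l_c = 37, r_n = 252.7 kN; R_n = 205.3 + 3·252.7 = 963.3 kN → 722 kN.
Block shear: A_gv = 2800, A_nv = 1820, A_nt = 280 mm²; R_n = min(0.6F_uA_nv, 0.6F_yA_gv) + U_bs·F_u·A_nt = 644.8 kN → 484 kN.
Bolt shear governs: 283 kN.

283 kN (bolt shear governs)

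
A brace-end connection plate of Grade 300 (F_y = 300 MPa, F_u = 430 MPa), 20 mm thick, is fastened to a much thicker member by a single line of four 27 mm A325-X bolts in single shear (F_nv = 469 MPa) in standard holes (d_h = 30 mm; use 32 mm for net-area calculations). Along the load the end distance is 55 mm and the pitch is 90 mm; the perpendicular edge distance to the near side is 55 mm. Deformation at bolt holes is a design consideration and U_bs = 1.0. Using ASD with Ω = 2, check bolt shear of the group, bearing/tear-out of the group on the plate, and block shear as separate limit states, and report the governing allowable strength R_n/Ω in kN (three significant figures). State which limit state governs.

Bolt shear: A_b = π·27²/4 = 572.6 mm²; R_n = 469 × 572.6 × 4 × 1 / 1000 = 1074 kN → 1074 / 2 = 537 kN.
Bearing: edge l_c = 40, r_n = 412.8 kN; interior l_c = 60, r_n = 557.3 kN; R_n = 412.8 + 3·557.3 = 2085 kN → 1040 kN.
Block shear: A_gv = 6500, A_nv = 4260, A_nt = 780 mm²; R_n = min(0.6F_uA_nv, 0.6F_yA_gv) + U_bs·F_u·A_nt = 1434 kN → 717 kN.
Bolt shear governs: 537 kN.

537 kN (bolt shear governs)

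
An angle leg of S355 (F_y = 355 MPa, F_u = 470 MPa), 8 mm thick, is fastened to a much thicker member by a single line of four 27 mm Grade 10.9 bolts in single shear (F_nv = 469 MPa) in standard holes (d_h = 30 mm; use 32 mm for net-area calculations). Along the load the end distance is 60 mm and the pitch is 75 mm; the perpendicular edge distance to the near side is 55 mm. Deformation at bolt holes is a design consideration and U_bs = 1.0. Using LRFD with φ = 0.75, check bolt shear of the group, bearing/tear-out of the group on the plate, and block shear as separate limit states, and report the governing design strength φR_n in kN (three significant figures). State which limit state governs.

Bolt shear: A_b = π·27²/4 = 572.6 mm²; R_n = 469 × 572.6 × 4 × 1 / 1000 = 1074 kN → 0.75 × 1074 = 806 kN.
Bearing: edge l_c = 45, r_n = 203 kN; interior l_c = 45, r_n = 203 kN; R_n = 203 + 3·203 = 812.2 kN → 609 kN.
Block shear: A_gv = 2280, A_nv = 1384, A_nt = 312 mm²; R_n = min(0.6F_uA_nv, 0.6F_yA_gv) + U_bs·F_u·A_nt = 536.9 kN → 403 kN.
Block shear governs: 403 kN.

403 kN (block shear governs)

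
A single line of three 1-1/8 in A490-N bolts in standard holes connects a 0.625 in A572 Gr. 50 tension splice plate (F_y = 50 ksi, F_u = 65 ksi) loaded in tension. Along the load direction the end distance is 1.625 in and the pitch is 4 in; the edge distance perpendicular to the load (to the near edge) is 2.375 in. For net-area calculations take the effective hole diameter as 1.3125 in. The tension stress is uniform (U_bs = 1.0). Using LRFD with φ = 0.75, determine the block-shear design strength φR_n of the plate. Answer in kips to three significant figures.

Shear plane L_v = 1.625 + 2·4 = 9.625 in; A_gv = 9.625 × 0.625 = 6.016 in².
A_nv = (9.625 − 2.5·1.3125) × 0.625 = 3.965 in².
A_nt = (2.375 − 0.5·1.3125) × 0.625 = 1.074 in².
0.6 F_u A_nv = 154.6 kips; 0.6 F_y A_gv = 180.5 kips → shear rupture governs the shear term.
R_n = 154.6 + 1.0 × 65 × 1.074 = 224.5 kips.
Design strength φR_n = 0.75 × 224.5 = 168 kips.

168 kips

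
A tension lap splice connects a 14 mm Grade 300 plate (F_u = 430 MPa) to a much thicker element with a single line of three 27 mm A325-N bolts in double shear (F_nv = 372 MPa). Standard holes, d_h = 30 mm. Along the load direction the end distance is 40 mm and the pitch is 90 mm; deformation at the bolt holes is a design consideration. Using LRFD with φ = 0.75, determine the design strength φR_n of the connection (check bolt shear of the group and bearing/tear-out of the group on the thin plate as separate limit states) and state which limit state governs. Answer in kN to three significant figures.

721 kN (bearing governs)

Bolt shear: A_b = π·27²/4 = 572.6 mm²; R_n = 372 × 572.6 × 3 × 2 / 1000 = 1278 kN → 0.75 × 1278 = 958 kN.
Bearing (1.2 l_c t F_u ≤ 2.4 d t F_u): upper limit = 2.4·27·14·430 / 1000 = 390.1 kN.
  Edge l_c = 40 − 30/2 = 25 → r_n = 180.6 kN; interior l_c = 90 − 30 = 60 → r_n = 390.1 kN.
  R_n,bearing = 1·180.6 + 2·390.1 = 960.8 kN → 0.75 × 960.8 = 721 kN.
Bearing governs: 721 kN.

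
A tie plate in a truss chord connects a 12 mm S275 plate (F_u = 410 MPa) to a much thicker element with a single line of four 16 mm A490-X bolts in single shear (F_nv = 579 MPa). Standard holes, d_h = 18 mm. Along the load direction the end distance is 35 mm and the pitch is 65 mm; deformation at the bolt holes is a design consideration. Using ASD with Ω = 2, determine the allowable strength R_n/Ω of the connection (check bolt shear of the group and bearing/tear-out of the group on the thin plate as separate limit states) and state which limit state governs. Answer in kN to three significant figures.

Bolt shear: A_b = π·16²/4 = 201.1 mm²; R_n = 579 × 201.1 × 4 × 1 / 1000 = 465.7 kN → 465.7 / 2 = 233 kN.
Bearing (1.2 l_c t F_u ≤ 2.4 d t F_u): upper limit = 2.4·16·12·410 / 1000 = 188.9 kN.
  Edge l_c = 35 − 18/2 = 26 → r_n = 153.5 kN; interior l_c = 65 − 18 = 47 → r_n = 188.9 kN.
  R_n,bearing = 1·153.5 + 3·188.9 = 720.3 kN → 720.3 / 2 = 360 kN.
Bolt shear governs: 233 kN.

233 kN (bolt shear governs)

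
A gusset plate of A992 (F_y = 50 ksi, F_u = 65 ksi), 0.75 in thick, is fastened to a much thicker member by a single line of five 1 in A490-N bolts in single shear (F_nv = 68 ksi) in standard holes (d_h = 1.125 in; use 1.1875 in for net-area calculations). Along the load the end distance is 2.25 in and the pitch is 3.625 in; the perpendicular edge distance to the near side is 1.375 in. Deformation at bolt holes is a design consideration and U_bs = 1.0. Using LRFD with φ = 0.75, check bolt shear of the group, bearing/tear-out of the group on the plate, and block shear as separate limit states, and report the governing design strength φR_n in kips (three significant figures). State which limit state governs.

Bolt shear: A_b = π·1²/4 = 0.7854 in²; R_n = 68 × 0.7854 × 5 × 1 = 267 kips → 0.75 × 267 = 200 kips.
Bearing: edge l_c = 1.688, r_n = 98.72 kips; interior l_c = 2.5, r_n = 117 kips; R_n = 98.72 + 4·117 = 566.7 kips → 425 kips.
Block shear: A_gv = 12.56, A_nv = 8.555, A_nt = 0.5859 in²; R_n = min(0.6F_uA_nv, 0.6F_yA_gv) + U_bs·F_u·A_nt = 371.7 kips → 279 kips.
Bolt shear governs: 200 kips.

200 kips (bolt shear governs)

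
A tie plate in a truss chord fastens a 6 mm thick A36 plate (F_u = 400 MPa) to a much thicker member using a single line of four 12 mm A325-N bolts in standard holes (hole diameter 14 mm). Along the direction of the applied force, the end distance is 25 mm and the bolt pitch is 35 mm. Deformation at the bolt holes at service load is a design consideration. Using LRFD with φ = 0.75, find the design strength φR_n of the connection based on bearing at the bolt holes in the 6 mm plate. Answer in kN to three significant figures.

175 kN

Per bolt r_n = 1.2 l_c t F_u ≤ 2.4 d t F_u; upper limit = 2.4 × 12 × 6 × 400 / 1000 = 69.12 kN.
Edge bolt: l_c = 25 − 14/2 = 18 mm → 1.2 × 18 × 6 × 400 / 1000 = 51.84 → r_n = 51.84 kN.
Interior bolts: l_c = 35 − 14 = 21 mm → 1.2 × 21 × 6 × 400 / 1000 = 60.48 → r_n = 60.48 kN.
R_n = 1 × 51.84 + 3 × 60.48 = 233.3 kN.
Design strength φR_n = 0.75 × 233.3 = 175 kN.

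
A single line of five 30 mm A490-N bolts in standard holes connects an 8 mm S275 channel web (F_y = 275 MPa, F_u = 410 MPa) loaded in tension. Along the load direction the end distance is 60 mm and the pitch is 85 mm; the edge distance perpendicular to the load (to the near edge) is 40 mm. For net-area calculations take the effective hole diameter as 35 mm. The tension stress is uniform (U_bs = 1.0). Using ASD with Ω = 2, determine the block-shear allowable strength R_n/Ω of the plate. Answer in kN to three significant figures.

276 kN

Shear plane L_v = 60 + 4·85 = 400 mm; A_gv = 400 × 8 = 3200 mm².
A_nv = (400 − 4.5·35) × 8 = 1940 mm².
A_nt = (40 − 0.5·35) × 8 = 180 mm².
0.6 F_u A_nv = 477.2 kN; 0.6 F_y A_gv = 528 kN → shear rupture governs the shear term.
R_n = 477.2 + 1.0 × 410 × 180 / 1000 = 551 kN.
Allowable strength R_n/Ω = 551 / 2 = 276 kN.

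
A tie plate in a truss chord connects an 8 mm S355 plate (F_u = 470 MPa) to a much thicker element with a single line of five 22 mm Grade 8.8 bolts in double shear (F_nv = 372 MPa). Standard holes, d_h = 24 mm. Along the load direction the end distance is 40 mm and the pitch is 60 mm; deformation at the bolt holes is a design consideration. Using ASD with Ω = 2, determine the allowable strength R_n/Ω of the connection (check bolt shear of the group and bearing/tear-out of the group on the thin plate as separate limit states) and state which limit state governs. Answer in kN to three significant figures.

Bolt shear: A_b = π·22²/4 = 380.1 mm²; R_n = 372 × 380.1 × 5 × 2 / 1000 = 1414 kN → 1414 / 2 = 707 kN.
Bearing (1.2 l_c t F_u ≤ 2.4 d t F_u): upper limit = 2.4·22·8·470 / 1000 = 198.5 kN.
  Edge l_c = 40 − 24/2 = 28 → r_n = 126.3 kN; interior l_c = 60 − 24 = 36 → r_n = 162.4 kN.
  R_n,bearing = 1·126.3 + 4·162.4 = 776.1 kN → 776.1 / 2 = 388 kN.
Bearing governs: 388 kN.

388 kN (bearing governs)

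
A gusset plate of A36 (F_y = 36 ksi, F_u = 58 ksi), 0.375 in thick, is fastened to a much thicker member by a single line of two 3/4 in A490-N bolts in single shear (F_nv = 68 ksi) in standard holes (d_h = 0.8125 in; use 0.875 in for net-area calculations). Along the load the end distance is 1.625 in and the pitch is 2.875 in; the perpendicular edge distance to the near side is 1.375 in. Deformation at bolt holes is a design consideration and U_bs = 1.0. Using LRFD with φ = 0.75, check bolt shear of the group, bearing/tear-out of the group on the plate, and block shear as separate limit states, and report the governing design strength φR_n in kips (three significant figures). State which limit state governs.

42.6 kips (block shear governs)

Bolt shear: A_b = π·0.75²/4 = 0.4418 in²; R_n = 68 × 0.4418 × 2 × 1 = 60.08 kips → 0.75 × 60.08 = 45.1 kips.
Bearing: edge l_c = 1.219, r_n = 31.81 kips; interior l_c = 2.062, r_n = 39.15 kips; R_n = 31.81 + 1·39.15 = 70.96 kips → 53.2 kips.
Block shear: A_gv = 1.688, A_nv = 1.195, A_nt = 0.3516 in²; R_n = min(0.6F_uA_nv, 0.6F_yA_gv) + U_bs·F_u·A_nt = 56.84 kips → 42.6 kips.
Block shear governs: 42.6 kips.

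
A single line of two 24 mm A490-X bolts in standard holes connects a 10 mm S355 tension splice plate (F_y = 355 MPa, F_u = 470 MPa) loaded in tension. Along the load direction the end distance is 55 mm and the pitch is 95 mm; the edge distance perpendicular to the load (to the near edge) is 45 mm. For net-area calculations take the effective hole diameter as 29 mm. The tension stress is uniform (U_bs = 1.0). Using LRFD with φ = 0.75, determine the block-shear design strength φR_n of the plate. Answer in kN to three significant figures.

333 kN

Shear plane L_v = 55 + 1·95 = 150 mm; A_gv = 150 × 10 = 1500 mm².
A_nv = (150 − 1.5·29) × 10 = 1065 mm².
A_nt = (45 − 0.5·29) × 10 = 305 mm².
0.6 F_u A_nv = 300.3 kN; 0.6 F_y A_gv = 319.5 kN → shear rupture governs the shear term.
R_n = 300.3 + 1.0 × 470 × 305 / 1000 = 443.7 kN.
Design strength φR_n = 0.75 × 443.7 = 333 kN.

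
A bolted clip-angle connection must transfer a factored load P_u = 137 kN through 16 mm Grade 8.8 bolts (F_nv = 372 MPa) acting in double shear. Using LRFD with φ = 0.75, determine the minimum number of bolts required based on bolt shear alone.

A_b = π·16²/4 = 201.1 mm².
Per-bolt design strength φR_n = 0.75 × 372 × 201.1 × 2 / 1000 = 112.2 kN.
n ≥ 137 / 112.2 = 1.221 → use 2 bolts.

2 bolts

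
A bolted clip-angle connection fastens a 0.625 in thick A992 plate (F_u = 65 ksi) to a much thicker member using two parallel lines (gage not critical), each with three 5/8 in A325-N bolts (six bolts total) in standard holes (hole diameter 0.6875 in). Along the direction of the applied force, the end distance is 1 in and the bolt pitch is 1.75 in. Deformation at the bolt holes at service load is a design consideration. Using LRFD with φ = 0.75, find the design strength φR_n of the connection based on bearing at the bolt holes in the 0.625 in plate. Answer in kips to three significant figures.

Per bolt r_n = 1.2 l_c t F_u ≤ 2.4 d t F_u; upper limit = 2.4 × 0.625 × 0.625 × 65 = 60.94 kips.
Edge bolt: l_c = 1 − 0.6875/2 = 0.6562 in → 1.2 × 0.6562 × 0.625 × 65 = 31.99 → r_n = 31.99 kips.
Interior bolts: l_c = 1.75 − 0.6875 = 1.062 in → 1.2 × 1.062 × 0.625 × 65 = 51.8 → r_n = 51.8 kips.
R_n = 2 × 31.99 + 4 × 51.8 = 271.2 kips.
Design strength φR_n = 0.75 × 271.2 = 203 kips.

203 kips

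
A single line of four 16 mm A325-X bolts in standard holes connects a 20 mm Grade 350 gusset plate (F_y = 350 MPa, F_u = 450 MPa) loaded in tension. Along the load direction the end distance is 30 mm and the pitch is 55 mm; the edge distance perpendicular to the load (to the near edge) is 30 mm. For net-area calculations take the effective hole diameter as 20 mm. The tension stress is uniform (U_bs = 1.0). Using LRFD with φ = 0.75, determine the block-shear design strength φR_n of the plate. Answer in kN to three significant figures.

Shear plane L_v = 30 + 3·55 = 195 mm; A_gv = 195 × 20 = 3900 mm².
A_nv = (195 − 3.5·20) × 20 = 2500 mm².
A_nt = (30 − 0.5·20) × 20 = 400 mm².
0.6 F_u A_nv = 675 kN; 0.6 F_y A_gv = 819 kN → shear rupture governs the shear term.
R_n = 675 + 1.0 × 450 × 400 / 1000 = 855 kN.
Design strength φR_n = 0.75 × 855 = 641 kN.

641 kN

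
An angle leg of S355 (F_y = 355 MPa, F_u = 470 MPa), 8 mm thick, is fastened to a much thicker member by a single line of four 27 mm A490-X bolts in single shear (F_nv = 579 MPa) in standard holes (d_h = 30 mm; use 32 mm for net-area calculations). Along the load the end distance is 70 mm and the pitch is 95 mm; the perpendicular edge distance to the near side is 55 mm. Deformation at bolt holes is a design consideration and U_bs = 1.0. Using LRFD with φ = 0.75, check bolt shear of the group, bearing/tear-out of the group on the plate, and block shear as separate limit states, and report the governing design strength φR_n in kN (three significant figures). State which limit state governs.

521 kN (block shear governs)

Bolt shear: A_b = π·27²/4 = 572.6 mm²; R_n = 579 × 572.6 × 4 × 1 / 1000 = 1326 kN → 0.75 × 1326 = 995 kN.
Bearing: edge l_c = 55, r_n = 243.6 kN; interior l_c = 65, r_n = 243.6 kN; R_n = 243.6 + 3·243.6 = 974.6 kN → 731 kN.
Block shear: A_gv = 2840, A_nv = 1944, A_nt = 312 mm²; R_n = min(0.6F_uA_nv, 0.6F_yA_gv) + U_bs·F_u·A_nt = 694.8 kN → 521 kN.
Block shear governs: 521 kN.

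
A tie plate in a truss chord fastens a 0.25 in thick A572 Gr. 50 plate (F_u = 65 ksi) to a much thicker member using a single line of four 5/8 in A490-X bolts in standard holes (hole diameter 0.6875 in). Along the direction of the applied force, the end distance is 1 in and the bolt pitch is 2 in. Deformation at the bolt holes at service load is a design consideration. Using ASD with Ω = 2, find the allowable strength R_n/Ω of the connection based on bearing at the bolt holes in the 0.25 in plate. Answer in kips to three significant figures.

43 kips

Per bolt r_n = 1.2 l_c t F_u ≤ 2.4 d t F_u; upper limit = 2.4 × 0.625 × 0.25 × 65 = 24.38 kips.
Edge bolt: l_c = 1 − 0.6875/2 = 0.6562 in → 1.2 × 0.6562 × 0.25 × 65 = 12.8 → r_n = 12.8 kips.
Interior bolts: l_c = 2 − 0.6875 = 1.312 in → 1.2 × 1.312 × 0.25 × 65 = 25.59 → r_n = 24.38 kips.
R_n = 1 × 12.8 + 3 × 24.38 = 85.92 kips.
Allowable strength R_n/Ω = 85.92 / 2 = 43 kips.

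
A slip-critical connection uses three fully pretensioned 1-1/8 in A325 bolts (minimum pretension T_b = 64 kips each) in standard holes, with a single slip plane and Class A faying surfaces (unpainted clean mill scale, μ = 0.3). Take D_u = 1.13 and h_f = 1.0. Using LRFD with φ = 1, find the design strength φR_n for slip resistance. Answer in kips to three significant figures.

R_n = μ · D_u · h_f · T_b · n_s · n_b = 0.3 × 1.13 × 1.0 × 64 × 1 × 3 = 65.09 kips.
Design strength φR_n = 1 × 65.09 = 65.1 kips.

65.1 kips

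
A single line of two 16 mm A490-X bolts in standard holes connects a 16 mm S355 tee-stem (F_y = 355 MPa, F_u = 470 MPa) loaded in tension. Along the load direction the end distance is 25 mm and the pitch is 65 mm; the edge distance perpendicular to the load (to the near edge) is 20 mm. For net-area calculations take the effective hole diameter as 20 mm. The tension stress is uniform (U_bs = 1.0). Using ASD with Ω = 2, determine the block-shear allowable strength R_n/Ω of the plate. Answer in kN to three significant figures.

173 kN

Shear plane L_v = 25 + 1·65 = 90 mm; A_gv = 90 × 16 = 1440 mm².
A_nv = (90 − 1.5·20) × 16 = 960 mm².
A_nt = (20 − 0.5·20) × 16 = 160 mm².
0.6 F_u A_nv = 270.7 kN; 0.6 F_y A_gv = 306.7 kN → shear rupture governs the shear term.
R_n = 270.7 + 1.0 × 470 × 160 / 1000 = 345.9 kN.
Allowable strength R_n/Ω = 345.9 / 2 = 173 kN.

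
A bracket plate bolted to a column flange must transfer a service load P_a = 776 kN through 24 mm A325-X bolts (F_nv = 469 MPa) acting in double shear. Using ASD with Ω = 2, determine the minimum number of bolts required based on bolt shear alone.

A_b = π·24²/4 = 452.4 mm².
Per-bolt allowable strength R_n/Ω = 469 × 452.4 × 2 / 1000 / 2 = 212.2 kN.
n ≥ 776 / 212.2 = 3.657 → use 4 bolts.

4 bolts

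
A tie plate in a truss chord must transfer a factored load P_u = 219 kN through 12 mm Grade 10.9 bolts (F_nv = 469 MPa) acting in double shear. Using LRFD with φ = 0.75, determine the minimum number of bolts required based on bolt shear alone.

3 bolts

A_b = π·12²/4 = 113.1 mm².
Per-bolt design strength φR_n = 0.75 × 469 × 113.1 × 2 / 1000 = 79.56 kN.
n ≥ 219 / 79.56 = 2.753 → use 3 bolts.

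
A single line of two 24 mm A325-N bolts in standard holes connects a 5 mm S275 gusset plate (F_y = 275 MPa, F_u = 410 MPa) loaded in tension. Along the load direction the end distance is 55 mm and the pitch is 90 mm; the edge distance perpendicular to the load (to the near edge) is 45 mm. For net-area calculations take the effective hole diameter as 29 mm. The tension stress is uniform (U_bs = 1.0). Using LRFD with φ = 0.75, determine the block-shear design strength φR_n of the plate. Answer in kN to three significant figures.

137 kN

Shear plane L_v = 55 + 1·90 = 145 mm; A_gv = 145 × 5 = 725 mm².
A_nv = (145 − 1.5·29) × 5 = 507.5 mm².
A_nt = (45 − 0.5·29) × 5 = 152.5 mm².
0.6 F_u A_nv = 124.8 kN; 0.6 F_y A_gv = 119.6 kN → shear yielding governs the shear term.
R_n = 119.6 + 1.0 × 410 × 152.5 / 1000 = 182.2 kN.
Design strength φR_n = 0.75 × 182.2 = 137 kN.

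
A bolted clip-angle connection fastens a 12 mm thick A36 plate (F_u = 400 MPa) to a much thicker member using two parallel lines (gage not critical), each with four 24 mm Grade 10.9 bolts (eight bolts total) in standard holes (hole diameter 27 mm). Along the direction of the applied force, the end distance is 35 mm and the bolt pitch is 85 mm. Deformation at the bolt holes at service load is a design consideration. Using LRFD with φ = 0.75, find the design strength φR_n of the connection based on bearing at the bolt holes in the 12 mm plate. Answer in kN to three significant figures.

1430 kN

Per bolt r_n = 1.2 l_c t F_u ≤ 2.4 d t F_u; upper limit = 2.4 × 24 × 12 × 400 / 1000 = 276.5 kN.
Edge bolt: l_c = 35 − 27/2 = 21.5 mm → 1.2 × 21.5 × 12 × 400 / 1000 = 123.8 → r_n = 123.8 kN.
Interior bolts: l_c = 85 − 27 = 58 mm → 1.2 × 58 × 12 × 400 / 1000 = 334.1 → r_n = 276.5 kN.
R_n = 2 × 123.8 + 6 × 276.5 = 1907 kN.
Design strength φR_n = 0.75 × 1907 = 1430 kN.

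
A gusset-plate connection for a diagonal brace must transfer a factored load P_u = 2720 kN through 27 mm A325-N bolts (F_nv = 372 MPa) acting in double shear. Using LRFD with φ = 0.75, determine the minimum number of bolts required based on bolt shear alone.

A_b = π·27²/4 = 572.6 mm².
Per-bolt design strength φR_n = 0.75 × 372 × 572.6 × 2 / 1000 = 319.5 kN.
n ≥ 2720 / 319.5 = 8.514 → use 9 bolts.

9 bolts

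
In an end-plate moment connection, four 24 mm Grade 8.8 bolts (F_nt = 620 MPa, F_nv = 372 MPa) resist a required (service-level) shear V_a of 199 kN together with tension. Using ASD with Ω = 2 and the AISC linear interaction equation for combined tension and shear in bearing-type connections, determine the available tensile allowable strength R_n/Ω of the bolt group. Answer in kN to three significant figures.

398 kN

A_b = π·24²/4 = 452.4 mm²; f_rv = 199 × 1000 / (4 × 452.4) = 110 MPa.
F'_nt = 1.3 F_nt − (Ω F_nt / F_nv) f_rv = 1.3·620 − (2·620/372)·110 = 439.4 MPa, capped at F_nt → F'_nt = 439.4 MPa.
R_n = F'_nt · A_b · n = 439.4 × 452.4 × 4 / 1000 = 795.2 kN.
Allowable strength R_n/Ω = 795.2 / 2 = 398 kN.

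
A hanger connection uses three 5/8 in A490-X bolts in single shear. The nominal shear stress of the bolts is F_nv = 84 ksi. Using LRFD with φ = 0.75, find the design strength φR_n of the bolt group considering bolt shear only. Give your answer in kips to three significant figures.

58 kips

A_b = π × 0.625² / 4 = 0.3068 in².
R_n = F_nv · A_b · n · n_s = 84 × 0.3068 × 3 × 1 = 77.31 kips.
Design strength φR_n = 0.75 × 77.31 = 58 kips.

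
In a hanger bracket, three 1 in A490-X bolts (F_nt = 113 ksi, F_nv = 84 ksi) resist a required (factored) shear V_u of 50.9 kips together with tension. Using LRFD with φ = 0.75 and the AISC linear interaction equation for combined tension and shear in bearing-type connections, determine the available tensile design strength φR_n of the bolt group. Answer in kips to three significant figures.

A_b = π·1²/4 = 0.7854 in²; f_rv = 50.9 / (3 × 0.7854) = 21.6 ksi.
F'_nt = 1.3 F_nt − (F_nt / φF_nv) f_rv = 1.3·113 − (113/(0.75·84))·21.6 = 108.2 ksi, capped at F_nt → F'_nt = 108.2 ksi.
R_n = F'_nt · A_b · n = 108.2 × 0.7854 × 3 = 254.8 kips.
Design strength φR_n = 0.75 × 254.8 = 191 kips.

191 kips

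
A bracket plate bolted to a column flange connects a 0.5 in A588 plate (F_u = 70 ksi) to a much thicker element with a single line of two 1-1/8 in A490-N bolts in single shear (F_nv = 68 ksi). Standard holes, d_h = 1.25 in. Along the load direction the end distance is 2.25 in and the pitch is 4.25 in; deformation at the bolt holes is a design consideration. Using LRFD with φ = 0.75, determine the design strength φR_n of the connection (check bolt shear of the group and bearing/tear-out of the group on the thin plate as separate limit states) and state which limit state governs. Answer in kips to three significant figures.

101 kips (bolt shear governs)

Bolt shear: A_b = π·1.125²/4 = 0.994 in²; R_n = 68 × 0.994 × 2 × 1 = 135.2 kips → 0.75 × 135.2 = 101 kips.
Bearing (1.2 l_c t F_u ≤ 2.4 d t F_u): upper limit = 2.4·1.125·0.5·70 = 94.5 kips.
  Edge l_c = 2.25 − 1.25/2 = 1.625 → r_n = 68.25 kips; interior l_c = 4.25 − 1.25 = 3 → r_n = 94.5 kips.
  R_n,bearing = 1·68.25 + 1·94.5 = 162.8 kips → 0.75 × 162.8 = 122 kips.
Bolt shear governs: 101 kips.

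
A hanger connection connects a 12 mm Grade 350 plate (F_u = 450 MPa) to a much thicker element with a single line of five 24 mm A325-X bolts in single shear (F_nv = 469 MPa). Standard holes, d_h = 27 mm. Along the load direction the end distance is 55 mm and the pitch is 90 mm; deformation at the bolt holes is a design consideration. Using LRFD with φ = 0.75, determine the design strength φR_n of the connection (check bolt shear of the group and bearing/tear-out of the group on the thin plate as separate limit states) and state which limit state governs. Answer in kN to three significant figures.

796 kN (bolt shear governs)

Bolt shear: A_b = π·24²/4 = 452.4 mm²; R_n = 469 × 452.4 × 5 × 1 / 1000 = 1061 kN → 0.75 × 1061 = 796 kN.
Bearing (1.2 l_c t F_u ≤ 2.4 d t F_u): upper limit = 2.4·24·12·450 / 1000 = 311 kN.
  Edge l_c = 55 − 27/2 = 41.5 → r_n = 268.9 kN; interior l_c = 90 − 27 = 63 → r_n = 311 kN.
  R_n,bearing = 1·268.9 + 4·311 = 1513 kN → 0.75 × 1513 = 1130 kN.
Bolt shear governs: 796 kN.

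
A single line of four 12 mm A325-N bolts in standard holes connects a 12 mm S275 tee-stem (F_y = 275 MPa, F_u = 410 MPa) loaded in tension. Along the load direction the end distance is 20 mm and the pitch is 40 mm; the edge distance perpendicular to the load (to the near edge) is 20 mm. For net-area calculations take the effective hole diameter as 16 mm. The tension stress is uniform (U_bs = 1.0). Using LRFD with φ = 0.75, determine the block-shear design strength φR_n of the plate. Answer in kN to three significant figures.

230 kN

Shear plane L_v = 20 + 3·40 = 140 mm; A_gv = 140 × 12 = 1680 mm².
A_nv = (140 − 3.5·16) × 12 = 1008 mm².
A_nt = (20 − 0.5·16) × 12 = 144 mm².
0.6 F_u A_nv = 248 kN; 0.6 F_y A_gv = 277.2 kN → shear rupture governs the shear term.
R_n = 248 + 1.0 × 410 × 144 / 1000 = 307 kN.
Design strength φR_n = 0.75 × 307 = 230 kN.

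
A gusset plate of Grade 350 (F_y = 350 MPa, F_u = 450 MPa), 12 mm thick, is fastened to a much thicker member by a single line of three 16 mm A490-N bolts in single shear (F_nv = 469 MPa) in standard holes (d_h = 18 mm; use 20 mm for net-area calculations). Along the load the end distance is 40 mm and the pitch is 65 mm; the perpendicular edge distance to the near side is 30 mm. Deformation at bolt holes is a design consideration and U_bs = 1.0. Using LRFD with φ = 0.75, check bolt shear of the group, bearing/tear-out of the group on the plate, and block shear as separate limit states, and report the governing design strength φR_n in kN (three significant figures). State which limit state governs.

212 kN (bolt shear governs)

Bolt shear: A_b = π·16²/4 = 201.1 mm²; R_n = 469 × 201.1 × 3 × 1 / 1000 = 282.9 kN → 0.75 × 282.9 = 212 kN.
Bearing: edge l_c = 31, r_n = 200.9 kN; interior l_c = 47, r_n = 207.4 kN; R_n = 200.9 + 2·207.4 = 615.6 kN → 462 kN.
Block shear: A_gv = 2040, A_nv = 1440, A_nt = 240 mm²; R_n = min(0.6F_uA_nv, 0.6F_yA_gv) + U_bs·F_u·A_nt = 496.8 kN → 373 kN.
Bolt shear governs: 212 kN.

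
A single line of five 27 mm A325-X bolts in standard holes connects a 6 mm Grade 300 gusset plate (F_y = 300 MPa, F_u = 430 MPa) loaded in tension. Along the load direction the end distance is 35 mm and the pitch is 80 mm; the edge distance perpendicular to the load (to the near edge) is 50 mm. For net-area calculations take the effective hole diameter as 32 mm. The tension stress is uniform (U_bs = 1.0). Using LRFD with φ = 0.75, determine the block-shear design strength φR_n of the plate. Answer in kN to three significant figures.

Shear plane L_v = 35 + 4·80 = 355 mm; A_gv = 355 × 6 = 2130 mm².
A_nv = (355 − 4.5·32) × 6 = 1266 mm².
A_nt = (50 − 0.5·32) × 6 = 204 mm².
0.6 F_u A_nv = 326.6 kN; 0.6 F_y A_gv = 383.4 kN → shear rupture governs the shear term.
R_n = 326.6 + 1.0 × 430 × 204 / 1000 = 414.3 kN.
Design strength φR_n = 0.75 × 414.3 = 311 kN.

311 kN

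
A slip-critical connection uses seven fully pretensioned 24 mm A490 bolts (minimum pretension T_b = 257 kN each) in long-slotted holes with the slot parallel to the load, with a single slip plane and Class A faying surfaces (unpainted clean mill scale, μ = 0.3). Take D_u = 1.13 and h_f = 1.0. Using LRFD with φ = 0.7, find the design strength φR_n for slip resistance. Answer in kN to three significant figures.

427 kN

R_n = μ · D_u · h_f · T_b · n_s · n_b = 0.3 × 1.13 × 1.0 × 257 × 1 × 7 = 609.9 kN.
Design strength φR_n = 0.7 × 609.9 = 427 kN.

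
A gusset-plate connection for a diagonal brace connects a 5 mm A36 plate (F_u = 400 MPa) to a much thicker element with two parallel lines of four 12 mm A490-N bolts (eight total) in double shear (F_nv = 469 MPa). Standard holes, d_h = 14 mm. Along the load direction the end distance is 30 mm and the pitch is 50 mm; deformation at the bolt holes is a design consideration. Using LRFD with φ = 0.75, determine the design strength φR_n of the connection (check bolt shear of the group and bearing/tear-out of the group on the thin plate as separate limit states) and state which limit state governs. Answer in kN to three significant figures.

342 kN (bearing governs)

Bolt shear: A_b = π·12²/4 = 113.1 mm²; R_n = 469 × 113.1 × 8 × 2 / 1000 = 848.7 kN → 0.75 × 848.7 = 637 kN.
Bearing (1.2 l_c t F_u ≤ 2.4 d t F_u): upper limit = 2.4·12·5·400 / 1000 = 57.6 kN.
  Edge l_c = 30 − 14/2 = 23 → r_n = 55.2 kN; interior l_c = 50 − 14 = 36 → r_n = 57.6 kN.
  R_n,bearing = 2·55.2 + 6·57.6 = 456 kN → 0.75 × 456 = 342 kN.
Bearing governs: 342 kN.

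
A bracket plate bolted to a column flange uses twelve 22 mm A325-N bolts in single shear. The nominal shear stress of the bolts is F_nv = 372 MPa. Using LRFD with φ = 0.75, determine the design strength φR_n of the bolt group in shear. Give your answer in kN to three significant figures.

A_b = π × 22² / 4 = 380.1 mm².
R_n = F_nv · A_b · n · n_s = 372 × 380.1 × 12 × 1 / 1000 = 1697 kN.
Design strength φR_n = 0.75 × 1697 = 1270 kN.

1270 kN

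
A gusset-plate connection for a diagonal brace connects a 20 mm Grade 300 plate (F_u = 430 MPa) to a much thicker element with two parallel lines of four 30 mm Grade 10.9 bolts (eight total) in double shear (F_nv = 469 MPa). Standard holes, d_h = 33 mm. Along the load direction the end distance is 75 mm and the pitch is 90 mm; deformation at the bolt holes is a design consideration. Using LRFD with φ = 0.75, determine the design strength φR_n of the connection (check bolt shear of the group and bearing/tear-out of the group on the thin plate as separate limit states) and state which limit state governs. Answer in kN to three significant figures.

Bolt shear: A_b = π·30²/4 = 706.9 mm²; R_n = 469 × 706.9 × 8 × 2 / 1000 = 5304 kN → 0.75 × 5304 = 3980 kN.
Bearing (1.2 l_c t F_u ≤ 2.4 d t F_u): upper limit = 2.4·30·20·430 / 1000 = 619.2 kN.
  Edge l_c = 75 − 33/2 = 58.5 → r_n = 603.7 kN; interior l_c = 90 − 33 = 57 → r_n = 588.2 kN.
  R_n,bearing = 2·603.7 + 6·588.2 = 4737 kN → 0.75 × 4737 = 3550 kN.
Bearing governs: 3550 kN.

3550 kN (bearing governs)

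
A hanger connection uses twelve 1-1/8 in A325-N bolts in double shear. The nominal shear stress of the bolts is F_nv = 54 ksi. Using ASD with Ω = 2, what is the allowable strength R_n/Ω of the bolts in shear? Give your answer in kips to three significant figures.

A_b = π × 1.125² / 4 = 0.994 in².
R_n = F_nv · A_b · n · n_s = 54 × 0.994 × 12 × 2 = 1288 kips.
Allowable strength R_n/Ω = 1288 / 2 = 644 kips.

644 kips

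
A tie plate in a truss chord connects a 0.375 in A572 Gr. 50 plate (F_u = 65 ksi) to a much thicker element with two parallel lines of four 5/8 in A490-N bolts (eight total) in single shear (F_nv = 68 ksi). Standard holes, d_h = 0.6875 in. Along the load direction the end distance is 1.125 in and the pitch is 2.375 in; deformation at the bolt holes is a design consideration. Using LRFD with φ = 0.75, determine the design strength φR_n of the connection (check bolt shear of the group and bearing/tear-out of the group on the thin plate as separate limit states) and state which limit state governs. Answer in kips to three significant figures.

125 kips (bolt shear governs)

Bolt shear: A_b = π·0.625²/4 = 0.3068 in²; R_n = 68 × 0.3068 × 8 × 1 = 166.9 kips → 0.75 × 166.9 = 125 kips.
Bearing (1.2 l_c t F_u ≤ 2.4 d t F_u): upper limit = 2.4·0.625·0.375·65 = 36.56 kips.
  Edge l_c = 1.125 − 0.6875/2 = 0.7812 → r_n = 22.85 kips; interior l_c = 2.375 − 0.6875 = 1.688 → r_n = 36.56 kips.
  R_n,bearing = 2·22.85 + 6·36.56 = 265.1 kips → 0.75 × 265.1 = 199 kips.
Bolt shear governs: 125 kips.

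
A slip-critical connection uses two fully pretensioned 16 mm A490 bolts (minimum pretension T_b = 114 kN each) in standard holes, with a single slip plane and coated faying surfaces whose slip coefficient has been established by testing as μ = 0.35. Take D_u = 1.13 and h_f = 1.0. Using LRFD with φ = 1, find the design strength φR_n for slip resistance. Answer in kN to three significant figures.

R_n = μ · D_u · h_f · T_b · n_s · n_b = 0.35 × 1.13 × 1.0 × 114 × 1 × 2 = 90.17 kN.
Design strength φR_n = 1 × 90.17 = 90.2 kN.

90.2 kN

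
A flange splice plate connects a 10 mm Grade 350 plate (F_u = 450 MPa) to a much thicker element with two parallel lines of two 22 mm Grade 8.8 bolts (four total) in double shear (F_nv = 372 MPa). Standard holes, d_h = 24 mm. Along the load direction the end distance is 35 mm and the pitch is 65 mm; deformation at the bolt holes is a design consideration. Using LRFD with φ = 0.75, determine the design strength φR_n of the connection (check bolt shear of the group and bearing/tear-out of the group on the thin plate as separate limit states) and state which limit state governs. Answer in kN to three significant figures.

518 kN (bearing governs)

Bolt shear: A_b = π·22²/4 = 380.1 mm²; R_n = 372 × 380.1 × 4 × 2 / 1000 = 1131 kN → 0.75 × 1131 = 848 kN.
Bearing (1.2 l_c t F_u ≤ 2.4 d t F_u): upper limit = 2.4·22·10·450 / 1000 = 237.6 kN.
  Edge l_c = 35 − 24/2 = 23 → r_n = 124.2 kN; interior l_c = 65 − 24 = 41 → r_n = 221.4 kN.
  R_n,bearing = 2·124.2 + 2·221.4 = 691.2 kN → 0.75 × 691.2 = 518 kN.
Bearing governs: 518 kN.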